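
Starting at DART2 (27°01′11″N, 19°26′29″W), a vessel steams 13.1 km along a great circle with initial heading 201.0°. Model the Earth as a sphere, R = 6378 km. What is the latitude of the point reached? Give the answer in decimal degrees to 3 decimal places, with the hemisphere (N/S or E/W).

26.910°N

DART2: φ = +27.01972°, λ = -19.44139°
δ = d/R = 13.1/6378 = 0.002054 rad
φ₂ = arcsin(sin φ₁ cos δ + cos φ₁ sin δ cos θ)
   = arcsin(0.45430·1.00000 + 0.89085·0.00205·-0.93358) = 26.90985°
λ₂ = λ₁ + atan2(sin θ sin δ cos φ₁, cos δ − sin φ₁ sin φ₂) = -19.48868°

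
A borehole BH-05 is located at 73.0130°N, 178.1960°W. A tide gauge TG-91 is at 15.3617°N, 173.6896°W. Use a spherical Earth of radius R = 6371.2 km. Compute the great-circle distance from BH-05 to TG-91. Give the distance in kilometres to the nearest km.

6417 km

Δφ = -57.6513°,  Δλ = 4.5064°
a = sin²(Δφ/2) + cos φ₁ cos φ₂ sin²(Δλ/2) = 0.232900
c = 2·arcsin(√a) = 1.007236 rad = 57.7103°
d = R·c = 6371.2 × 1.007236 = 6417.3 km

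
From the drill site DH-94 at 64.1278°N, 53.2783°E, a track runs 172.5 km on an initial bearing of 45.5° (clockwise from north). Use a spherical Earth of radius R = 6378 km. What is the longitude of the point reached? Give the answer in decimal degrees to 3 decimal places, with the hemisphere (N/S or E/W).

55.913°E

δ = d/R = 172.5/6378 = 0.027046 rad
φ₂ = arcsin(sin φ₁ cos δ + cos φ₁ sin δ cos θ)
   = arcsin(0.89977·0.99963 + 0.43637·0.02704·0.70091) = 65.19101°
λ₂ = λ₁ + atan2(sin θ sin δ cos φ₁, cos δ − sin φ₁ sin φ₂) = 55.91305°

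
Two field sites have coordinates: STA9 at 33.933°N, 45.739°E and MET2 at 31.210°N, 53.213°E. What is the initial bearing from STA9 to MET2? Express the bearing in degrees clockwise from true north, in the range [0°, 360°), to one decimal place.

111.3°

Δλ = 7.4740°
y = sin Δλ · cos φ₂ = 0.111251
x = cos φ₁ sin φ₂ − sin φ₁ cos φ₂ cos Δλ = -0.043451
θ = atan2(y, x) = 111.3341° → 111.3341° (mod 360°)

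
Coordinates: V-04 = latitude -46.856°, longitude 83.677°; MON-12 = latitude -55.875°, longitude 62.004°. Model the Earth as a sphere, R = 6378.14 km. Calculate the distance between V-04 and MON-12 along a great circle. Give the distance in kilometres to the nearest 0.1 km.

1798.3 km

Δφ = -9.0190°,  Δλ = -21.6730°
a = sin²(Δφ/2) + cos φ₁ cos φ₂ sin²(Δλ/2) = 0.019742
c = 2·arcsin(√a) = 0.281944 rad = 16.1542°
d = R·c = 6378.14 × 0.281944 = 1798.3 km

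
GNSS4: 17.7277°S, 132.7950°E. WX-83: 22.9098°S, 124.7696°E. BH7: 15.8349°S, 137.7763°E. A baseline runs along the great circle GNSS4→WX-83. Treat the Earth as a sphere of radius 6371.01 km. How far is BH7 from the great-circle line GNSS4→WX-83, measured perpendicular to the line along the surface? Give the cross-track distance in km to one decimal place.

δ₁₃ = central angle GNSS4→BH7 = 0.089547 rad  (haversine)
θ₁₃ = bearing GNSS4→BH7 = 69.086°,  θ₁₂ = bearing GNSS4→WX-83 = 234.106°
dₓₜ = R·arcsin(sin δ₁₃ · sin(θ₁₃ − θ₁₂)) = 6371.01·arcsin(0.08943·sin(-165.021°)) = -147.273 km
|dₓₜ| = 147.273 km

147.3 km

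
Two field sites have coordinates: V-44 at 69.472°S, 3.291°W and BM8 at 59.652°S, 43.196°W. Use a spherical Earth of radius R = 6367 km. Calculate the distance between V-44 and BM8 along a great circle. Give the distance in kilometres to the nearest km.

2139 km

Δφ = 9.8200°,  Δλ = -39.9050°
a = sin²(Δφ/2) + cos φ₁ cos φ₂ sin²(Δλ/2) = 0.027957
c = 2·arcsin(√a) = 0.335984 rad = 19.2505°
d = R·c = 6367 × 0.335984 = 2139.2 km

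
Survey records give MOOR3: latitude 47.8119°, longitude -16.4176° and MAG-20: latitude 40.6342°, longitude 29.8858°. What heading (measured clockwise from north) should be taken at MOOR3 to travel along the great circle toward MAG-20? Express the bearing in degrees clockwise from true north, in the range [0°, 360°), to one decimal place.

84.9°

Δλ = 46.3034°
y = sin Δλ · cos φ₂ = 0.548678
x = cos φ₁ sin φ₂ − sin φ₁ cos φ₂ cos Δλ = 0.048891
θ = atan2(y, x) = 84.9080° → 84.9080° (mod 360°)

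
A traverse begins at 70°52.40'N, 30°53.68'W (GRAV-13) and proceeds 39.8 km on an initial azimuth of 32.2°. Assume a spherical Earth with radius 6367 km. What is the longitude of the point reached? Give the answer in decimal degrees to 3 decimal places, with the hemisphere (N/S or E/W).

GRAV-13: φ = +70.87333°, λ = -30.89467°
δ = d/R = 39.8/6367 = 0.006251 rad
φ₂ = arcsin(sin φ₁ cos δ + cos φ₁ sin δ cos θ)
   = arcsin(0.94480·0.99998 + 0.32766·0.00625·0.84619) = 71.17547°
λ₂ = λ₁ + atan2(sin θ sin δ cos φ₁, cos δ − sin φ₁ sin φ₂) = -30.30318°

30.303°W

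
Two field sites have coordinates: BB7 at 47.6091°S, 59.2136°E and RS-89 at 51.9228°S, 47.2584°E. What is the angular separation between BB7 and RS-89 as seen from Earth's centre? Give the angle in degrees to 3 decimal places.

Δφ = -4.3137°,  Δλ = -11.9552°
a = sin²(Δφ/2) + cos φ₁ cos φ₂ sin²(Δλ/2) = 0.005926
c = 2·arcsin(√a) = 0.154109 rad = 8.8298°

8.830°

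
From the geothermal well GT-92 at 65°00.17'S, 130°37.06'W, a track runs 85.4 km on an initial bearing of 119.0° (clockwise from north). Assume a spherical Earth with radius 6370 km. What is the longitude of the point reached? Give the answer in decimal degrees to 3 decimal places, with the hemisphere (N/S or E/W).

GT-92: φ = -65.00283°, λ = -130.61767°
δ = d/R = 85.4/6370 = 0.013407 rad
φ₂ = arcsin(sin φ₁ cos δ + cos φ₁ sin δ cos θ)
   = arcsin(-0.90633·0.99991 + 0.42257·0.01341·-0.48481) = -65.36666°
λ₂ = λ₁ + atan2(sin θ sin δ cos φ₁, cos δ − sin φ₁ sin φ₂) = -129.00566°

129.006°W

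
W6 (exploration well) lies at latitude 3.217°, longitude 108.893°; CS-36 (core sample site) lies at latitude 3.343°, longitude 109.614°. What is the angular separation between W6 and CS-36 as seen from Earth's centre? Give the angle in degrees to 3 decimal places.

Δφ = 0.1260°,  Δλ = 0.7210°
a = sin²(Δφ/2) + cos φ₁ cos φ₂ sin²(Δλ/2) = 0.000041
c = 2·arcsin(√a) = 0.012754 rad = 0.7308°

0.731°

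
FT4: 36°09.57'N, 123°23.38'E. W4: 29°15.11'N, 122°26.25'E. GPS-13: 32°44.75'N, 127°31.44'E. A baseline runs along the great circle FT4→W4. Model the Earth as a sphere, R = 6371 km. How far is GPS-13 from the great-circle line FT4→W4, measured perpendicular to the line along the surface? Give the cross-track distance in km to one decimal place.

428.3 km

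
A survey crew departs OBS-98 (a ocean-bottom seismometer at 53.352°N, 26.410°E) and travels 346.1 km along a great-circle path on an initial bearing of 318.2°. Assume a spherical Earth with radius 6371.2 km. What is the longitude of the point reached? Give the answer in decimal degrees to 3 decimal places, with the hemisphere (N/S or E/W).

δ = d/R = 346.1/6371.2 = 0.054323 rad
φ₂ = arcsin(sin φ₁ cos δ + cos φ₁ sin δ cos θ)
   = arcsin(0.80232·0.99852 + 0.59690·0.05430·0.74548) = 55.61835°
λ₂ = λ₁ + atan2(sin θ sin δ cos φ₁, cos δ − sin φ₁ sin φ₂) = 22.73558°

22.736°E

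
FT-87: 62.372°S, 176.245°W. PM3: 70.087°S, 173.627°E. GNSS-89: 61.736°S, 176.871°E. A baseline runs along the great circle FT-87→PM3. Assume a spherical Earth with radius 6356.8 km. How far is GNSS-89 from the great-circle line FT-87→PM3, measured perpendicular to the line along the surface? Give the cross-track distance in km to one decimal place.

351.8 km

δ₁₃ = central angle FT-87→GNSS-89 = 0.057361 rad  (haversine)
θ₁₃ = bearing FT-87→GNSS-89 = 278.098°,  θ₁₂ = bearing FT-87→PM3 = 203.318°
dₓₜ = R·arcsin(sin δ₁₃ · sin(θ₁₃ − θ₁₂)) = 6356.8·arcsin(0.05733·sin(74.780°)) = 351.828 km
|dₓₜ| = 351.828 km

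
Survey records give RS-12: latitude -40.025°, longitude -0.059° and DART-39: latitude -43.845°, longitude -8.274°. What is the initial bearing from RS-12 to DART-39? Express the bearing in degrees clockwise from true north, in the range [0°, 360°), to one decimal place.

Δλ = -8.2150°
y = sin Δλ · cos φ₂ = -0.103053
x = cos φ₁ sin φ₂ − sin φ₁ cos φ₂ cos Δλ = -0.071382
θ = atan2(y, x) = -124.7091° → 235.2909° (mod 360°)

235.3°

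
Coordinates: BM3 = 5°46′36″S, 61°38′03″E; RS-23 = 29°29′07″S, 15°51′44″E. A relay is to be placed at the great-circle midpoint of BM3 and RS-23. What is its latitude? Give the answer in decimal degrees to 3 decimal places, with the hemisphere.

19.026°S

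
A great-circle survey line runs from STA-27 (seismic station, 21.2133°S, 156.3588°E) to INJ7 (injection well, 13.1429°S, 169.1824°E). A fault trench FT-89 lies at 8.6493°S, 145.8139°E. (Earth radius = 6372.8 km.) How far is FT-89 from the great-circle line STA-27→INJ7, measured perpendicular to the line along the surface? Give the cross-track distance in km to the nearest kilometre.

δ₁₃ = central angle STA-27→FT-89 = 0.282043 rad  (haversine)
θ₁₃ = bearing STA-27→FT-89 = 319.454°,  θ₁₂ = bearing STA-27→INJ7 = 58.664°
dₓₜ = R·arcsin(sin δ₁₃ · sin(θ₁₃ − θ₁₂)) = 6372.8·arcsin(0.27832·sin(260.790°)) = -1773.611 km
|dₓₜ| = 1773.611 km

1774 km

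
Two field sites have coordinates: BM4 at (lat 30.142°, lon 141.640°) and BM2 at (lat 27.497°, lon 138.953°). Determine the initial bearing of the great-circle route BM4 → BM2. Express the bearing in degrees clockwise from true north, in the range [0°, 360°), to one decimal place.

222.3°

Δλ = -2.6870°
y = sin Δλ · cos φ₂ = -0.041584
x = cos φ₁ sin φ₂ − sin φ₁ cos φ₂ cos Δλ = -0.045658
θ = atan2(y, x) = -137.6735° → 222.3265° (mod 360°)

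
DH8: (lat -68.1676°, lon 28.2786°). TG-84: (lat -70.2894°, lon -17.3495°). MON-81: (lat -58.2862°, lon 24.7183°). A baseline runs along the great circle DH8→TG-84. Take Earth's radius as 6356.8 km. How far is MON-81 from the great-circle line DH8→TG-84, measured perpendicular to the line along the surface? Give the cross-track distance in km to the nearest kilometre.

1057 km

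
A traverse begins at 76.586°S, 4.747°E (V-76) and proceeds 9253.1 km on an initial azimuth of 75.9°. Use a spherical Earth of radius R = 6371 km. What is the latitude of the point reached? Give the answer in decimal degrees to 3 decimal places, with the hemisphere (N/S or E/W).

δ = d/R = 9253.1/6371 = 1.452378 rad
φ₂ = arcsin(sin φ₁ cos δ + cos φ₁ sin δ cos θ)
   = arcsin(-0.97272·0.11814 + 0.23199·0.99300·0.24362) = -3.37090°
λ₂ = λ₁ + atan2(sin θ sin δ cos φ₁, cos δ − sin φ₁ sin φ₂) = 79.48864°

3.371°S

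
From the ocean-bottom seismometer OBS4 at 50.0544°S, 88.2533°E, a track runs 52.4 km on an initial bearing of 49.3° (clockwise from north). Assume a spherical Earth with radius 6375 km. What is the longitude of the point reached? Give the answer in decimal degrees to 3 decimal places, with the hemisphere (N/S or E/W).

88.806°E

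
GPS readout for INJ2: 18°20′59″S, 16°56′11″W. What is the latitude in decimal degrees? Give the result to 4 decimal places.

18.3497°S

18° + 20′/60 + 59″/3600 = 18 + 0.33333 + 0.01639 = 18.3497°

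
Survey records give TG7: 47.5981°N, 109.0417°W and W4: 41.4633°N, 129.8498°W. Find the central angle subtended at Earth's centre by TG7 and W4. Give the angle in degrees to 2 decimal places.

Δφ = -6.1348°,  Δλ = -20.8081°
a = sin²(Δφ/2) + cos φ₁ cos φ₂ sin²(Δλ/2) = 0.019343
c = 2·arcsin(√a) = 0.279065 rad = 15.9892°

15.99°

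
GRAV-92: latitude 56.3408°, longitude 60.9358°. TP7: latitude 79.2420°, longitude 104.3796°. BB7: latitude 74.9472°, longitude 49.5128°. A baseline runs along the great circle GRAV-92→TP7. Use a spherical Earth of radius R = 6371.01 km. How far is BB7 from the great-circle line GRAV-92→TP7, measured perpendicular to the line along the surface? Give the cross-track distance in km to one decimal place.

δ₁₃ = central angle GRAV-92→BB7 = 0.333564 rad  (haversine)
θ₁₃ = bearing GRAV-92→BB7 = 350.962°,  θ₁₂ = bearing GRAV-92→TP7 = 16.558°
dₓₜ = R·arcsin(sin δ₁₃ · sin(θ₁₃ − θ₁₂)) = 6371.01·arcsin(0.32741·sin(334.403°)) = -904.239 km
|dₓₜ| = 904.239 km

904.2 km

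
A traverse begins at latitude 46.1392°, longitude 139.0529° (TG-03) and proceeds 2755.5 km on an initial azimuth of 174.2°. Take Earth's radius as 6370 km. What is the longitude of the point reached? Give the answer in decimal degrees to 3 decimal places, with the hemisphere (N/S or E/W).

δ = d/R = 2755.5/6370 = 0.432575 rad
φ₂ = arcsin(sin φ₁ cos δ + cos φ₁ sin δ cos θ)
   = arcsin(0.72103·0.90789 + 0.69291·0.41921·-0.99488) = 21.44601°
λ₂ = λ₁ + atan2(sin θ sin δ cos φ₁, cos δ − sin φ₁ sin φ₂) = 141.66163°

141.662°E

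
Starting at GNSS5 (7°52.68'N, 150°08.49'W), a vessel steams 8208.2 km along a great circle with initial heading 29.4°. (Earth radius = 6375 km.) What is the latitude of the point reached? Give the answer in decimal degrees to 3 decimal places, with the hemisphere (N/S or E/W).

GNSS5: φ = +7.87800°, λ = -150.14150°
δ = d/R = 8208.2/6375 = 1.287561 rad
φ₂ = arcsin(sin φ₁ cos δ + cos φ₁ sin δ cos θ)
   = arcsin(0.13706·0.27946 + 0.99056·0.96016·0.87121) = 60.10165°
λ₂ = λ₁ + atan2(sin θ sin δ cos φ₁, cos δ − sin φ₁ sin φ₂) = -79.12791°

60.102°N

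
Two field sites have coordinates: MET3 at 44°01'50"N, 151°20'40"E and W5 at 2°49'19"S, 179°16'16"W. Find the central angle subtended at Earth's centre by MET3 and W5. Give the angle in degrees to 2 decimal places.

MET3: φ = +44.03056°, λ = +151.34444°
W5: φ = -2.82194°, λ = -179.27111°
Δφ = -46.8525°,  Δλ = 29.3844°
a = sin²(Δφ/2) + cos φ₁ cos φ₂ sin²(Δλ/2) = 0.204253
c = 2·arcsin(√a) = 0.937886 rad = 53.7369°

53.74°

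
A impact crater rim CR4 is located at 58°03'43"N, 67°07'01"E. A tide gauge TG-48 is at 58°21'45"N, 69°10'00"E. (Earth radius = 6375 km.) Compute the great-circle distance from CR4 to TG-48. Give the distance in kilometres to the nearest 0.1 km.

124.7 km

CR4: φ = +58.06194°, λ = +67.11694°
TG-48: φ = +58.36250°, λ = +69.16667°
Δφ = 0.3006°,  Δλ = 2.0497°
a = sin²(Δφ/2) + cos φ₁ cos φ₂ sin²(Δλ/2) = 0.000096
c = 2·arcsin(√a) = 0.019561 rad = 1.1207°
d = R·c = 6375 × 0.019561 = 124.7 km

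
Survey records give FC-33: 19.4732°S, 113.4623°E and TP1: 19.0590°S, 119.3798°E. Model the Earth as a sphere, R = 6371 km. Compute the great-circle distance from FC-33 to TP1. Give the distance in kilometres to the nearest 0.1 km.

Δφ = 0.4142°,  Δλ = 5.9175°
a = sin²(Δφ/2) + cos φ₁ cos φ₂ sin²(Δλ/2) = 0.002387
c = 2·arcsin(√a) = 0.097758 rad = 5.6011°
d = R·c = 6371 × 0.097758 = 622.8 km

622.8 km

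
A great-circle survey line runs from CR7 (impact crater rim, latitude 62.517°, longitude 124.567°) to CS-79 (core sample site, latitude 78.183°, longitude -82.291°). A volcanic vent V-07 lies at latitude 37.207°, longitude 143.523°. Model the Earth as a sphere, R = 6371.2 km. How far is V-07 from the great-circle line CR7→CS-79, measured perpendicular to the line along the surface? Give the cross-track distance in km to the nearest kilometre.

2034 km

δ₁₃ = central angle CR7→V-07 = 0.486285 rad  (haversine)
θ₁₃ = bearing CR7→V-07 = 146.386°,  θ₁₂ = bearing CR7→CS-79 = 8.572°
dₓₜ = R·arcsin(sin δ₁₃ · sin(θ₁₃ − θ₁₂)) = 6371.2·arcsin(0.46735·sin(137.814°)) = 2033.925 km
|dₓₜ| = 2033.925 km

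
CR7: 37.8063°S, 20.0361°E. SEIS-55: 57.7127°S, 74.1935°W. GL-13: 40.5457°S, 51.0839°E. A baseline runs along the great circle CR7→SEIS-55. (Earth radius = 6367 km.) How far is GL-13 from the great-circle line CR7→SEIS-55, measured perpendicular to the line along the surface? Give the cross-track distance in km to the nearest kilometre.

δ₁₃ = central angle CR7→GL-13 = 0.420597 rad  (haversine)
θ₁₃ = bearing CR7→GL-13 = 106.290°,  θ₁₂ = bearing CR7→SEIS-55 = 217.587°
dₓₜ = R·arcsin(sin δ₁₃ · sin(θ₁₃ − θ₁₂)) = 6367·arcsin(0.40831·sin(-111.297°)) = -2484.738 km
|dₓₜ| = 2484.738 km

2485 km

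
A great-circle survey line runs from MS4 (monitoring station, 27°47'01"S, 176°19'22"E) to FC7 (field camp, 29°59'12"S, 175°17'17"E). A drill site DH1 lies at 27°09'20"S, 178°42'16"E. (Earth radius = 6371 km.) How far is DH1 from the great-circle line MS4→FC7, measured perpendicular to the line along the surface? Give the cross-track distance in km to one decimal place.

192.9 km

MS4: φ = -27.78361°, λ = +176.32278°
FC7: φ = -29.98667°, λ = +175.28806°
DH1: φ = -27.15556°, λ = +178.70444°
δ₁₃ = central angle MS4→DH1 = 0.038475 rad  (haversine)
θ₁₃ = bearing MS4→DH1 = 73.999°,  θ₁₂ = bearing MS4→FC7 = 202.106°
dₓₜ = R·arcsin(sin δ₁₃ · sin(θ₁₃ − θ₁₂)) = 6371·arcsin(0.03847·sin(-128.107°)) = -192.859 km
|dₓₜ| = 192.859 km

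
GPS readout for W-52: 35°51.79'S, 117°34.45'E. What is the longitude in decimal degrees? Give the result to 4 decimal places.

117° + 34.45′/60 = 117 + 0.57417 = 117.5742°

117.5742°E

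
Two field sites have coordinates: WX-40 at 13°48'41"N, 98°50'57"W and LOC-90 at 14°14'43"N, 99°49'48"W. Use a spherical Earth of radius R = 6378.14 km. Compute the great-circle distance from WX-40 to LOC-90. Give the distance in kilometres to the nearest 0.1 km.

WX-40: φ = +13.81139°, λ = -98.84917°
LOC-90: φ = +14.24528°, λ = -99.83000°
Δφ = 0.4339°,  Δλ = -0.9808°
a = sin²(Δφ/2) + cos φ₁ cos φ₂ sin²(Δλ/2) = 0.000083
c = 2·arcsin(√a) = 0.018253 rad = 1.0458°
d = R·c = 6378.14 × 0.018253 = 116.4 km

116.4 km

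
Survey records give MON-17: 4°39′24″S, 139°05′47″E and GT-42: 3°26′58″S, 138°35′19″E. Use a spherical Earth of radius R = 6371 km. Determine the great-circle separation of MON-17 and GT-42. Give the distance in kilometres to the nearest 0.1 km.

MON-17: φ = -4.65667°, λ = +139.09639°
GT-42: φ = -3.44944°, λ = +138.58861°
Δφ = 1.2072°,  Δλ = -0.5078°
a = sin²(Δφ/2) + cos φ₁ cos φ₂ sin²(Δλ/2) = 0.000131
c = 2·arcsin(√a) = 0.022849 rad = 1.3092°
d = R·c = 6371 × 0.022849 = 145.6 km

145.6 km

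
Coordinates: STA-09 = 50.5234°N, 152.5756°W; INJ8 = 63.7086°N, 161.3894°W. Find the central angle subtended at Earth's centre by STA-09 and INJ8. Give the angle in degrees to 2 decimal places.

14.00°

Δφ = 13.1852°,  Δλ = -8.8138°
a = sin²(Δφ/2) + cos φ₁ cos φ₂ sin²(Δλ/2) = 0.014844
c = 2·arcsin(√a) = 0.244277 rad = 13.9960°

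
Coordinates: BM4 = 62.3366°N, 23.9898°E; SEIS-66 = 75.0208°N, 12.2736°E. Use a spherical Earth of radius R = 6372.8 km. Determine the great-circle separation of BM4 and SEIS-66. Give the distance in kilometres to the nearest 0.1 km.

1481.6 km

Δφ = 12.6842°,  Δλ = -11.7162°
a = sin²(Δφ/2) + cos φ₁ cos φ₂ sin²(Δλ/2) = 0.013453
c = 2·arcsin(√a) = 0.232493 rad = 13.3209°
d = R·c = 6372.8 × 0.232493 = 1481.6 km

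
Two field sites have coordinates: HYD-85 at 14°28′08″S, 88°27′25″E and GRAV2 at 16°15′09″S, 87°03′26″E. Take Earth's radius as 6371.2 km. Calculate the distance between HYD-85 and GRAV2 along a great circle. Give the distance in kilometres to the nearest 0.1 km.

248.7 km

HYD-85: φ = -14.46889°, λ = +88.45694°
GRAV2: φ = -16.25250°, λ = +87.05722°
Δφ = -1.7836°,  Δλ = -1.3997°
a = sin²(Δφ/2) + cos φ₁ cos φ₂ sin²(Δλ/2) = 0.000381
c = 2·arcsin(√a) = 0.039038 rad = 2.2367°
d = R·c = 6371.2 × 0.039038 = 248.7 km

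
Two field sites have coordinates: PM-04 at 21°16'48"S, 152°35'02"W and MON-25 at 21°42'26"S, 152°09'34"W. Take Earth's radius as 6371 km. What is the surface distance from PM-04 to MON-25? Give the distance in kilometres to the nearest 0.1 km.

64.7 km

PM-04: φ = -21.28000°, λ = -152.58389°
MON-25: φ = -21.70722°, λ = -152.15944°
Δφ = -0.4272°,  Δλ = 0.4244°
a = sin²(Δφ/2) + cos φ₁ cos φ₂ sin²(Δλ/2) = 0.000026
c = 2·arcsin(√a) = 0.010154 rad = 0.5818°
d = R·c = 6371 × 0.010154 = 64.7 km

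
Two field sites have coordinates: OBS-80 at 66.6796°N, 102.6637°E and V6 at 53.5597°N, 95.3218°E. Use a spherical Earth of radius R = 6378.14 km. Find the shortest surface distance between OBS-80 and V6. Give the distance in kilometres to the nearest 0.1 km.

1513.7 km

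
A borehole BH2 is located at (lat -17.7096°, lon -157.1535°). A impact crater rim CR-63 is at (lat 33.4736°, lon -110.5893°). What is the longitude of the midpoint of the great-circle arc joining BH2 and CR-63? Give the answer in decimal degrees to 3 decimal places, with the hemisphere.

135.506°W

Bx = cos φ₂ cos Δλ = 0.573506,  By = cos φ₂ sin Δλ = 0.605707
φₘ = atan2(sin φ₁ + sin φ₂, √((cos φ₁ + Bx)² + By²)) = 8.56733°
λₘ = λ₁ + atan2(By, cos φ₁ + Bx) = -135.50566°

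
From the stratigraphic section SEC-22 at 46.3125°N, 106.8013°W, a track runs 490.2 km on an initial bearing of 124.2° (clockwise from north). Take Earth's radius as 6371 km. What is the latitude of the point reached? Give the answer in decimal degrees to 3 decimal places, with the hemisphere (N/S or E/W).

δ = d/R = 490.2/6371 = 0.076942 rad
φ₂ = arcsin(sin φ₁ cos δ + cos φ₁ sin δ cos θ)
   = arcsin(0.72312·0.99704 + 0.69072·0.07687·-0.56208) = 43.72005°
λ₂ = λ₁ + atan2(sin θ sin δ cos φ₁, cos δ − sin φ₁ sin φ₂) = -101.75473°

43.720°N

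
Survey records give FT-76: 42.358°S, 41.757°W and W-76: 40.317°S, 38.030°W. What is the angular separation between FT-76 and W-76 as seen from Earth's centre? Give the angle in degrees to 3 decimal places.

3.463°

Δφ = 2.0410°,  Δλ = 3.7270°
a = sin²(Δφ/2) + cos φ₁ cos φ₂ sin²(Δλ/2) = 0.000913
c = 2·arcsin(√a) = 0.060441 rad = 3.4630°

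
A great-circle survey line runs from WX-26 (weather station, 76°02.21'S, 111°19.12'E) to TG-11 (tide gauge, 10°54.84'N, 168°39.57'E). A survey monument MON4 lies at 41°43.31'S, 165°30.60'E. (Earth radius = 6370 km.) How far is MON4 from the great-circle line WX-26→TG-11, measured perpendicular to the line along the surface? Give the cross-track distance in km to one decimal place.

776.0 km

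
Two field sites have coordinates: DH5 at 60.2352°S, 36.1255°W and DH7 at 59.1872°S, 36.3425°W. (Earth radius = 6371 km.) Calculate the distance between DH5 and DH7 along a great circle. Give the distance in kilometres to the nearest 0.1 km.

117.2 km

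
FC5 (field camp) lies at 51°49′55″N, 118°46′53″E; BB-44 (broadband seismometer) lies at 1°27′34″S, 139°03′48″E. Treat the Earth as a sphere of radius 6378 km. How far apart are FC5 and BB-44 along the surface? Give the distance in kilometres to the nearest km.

6232 km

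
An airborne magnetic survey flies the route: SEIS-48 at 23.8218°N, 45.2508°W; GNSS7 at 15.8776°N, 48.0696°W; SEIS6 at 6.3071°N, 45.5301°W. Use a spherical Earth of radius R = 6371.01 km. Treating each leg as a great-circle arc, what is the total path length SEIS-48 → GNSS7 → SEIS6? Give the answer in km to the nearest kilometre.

2031 km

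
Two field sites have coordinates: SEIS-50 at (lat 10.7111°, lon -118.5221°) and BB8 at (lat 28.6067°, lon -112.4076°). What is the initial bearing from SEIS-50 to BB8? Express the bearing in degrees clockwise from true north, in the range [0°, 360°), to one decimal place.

16.9°

Δλ = 6.1145°
y = sin Δλ · cos φ₂ = 0.093513
x = cos φ₁ sin φ₂ − sin φ₁ cos φ₂ cos Δλ = 0.308212
θ = atan2(y, x) = 16.8781° → 16.8781° (mod 360°)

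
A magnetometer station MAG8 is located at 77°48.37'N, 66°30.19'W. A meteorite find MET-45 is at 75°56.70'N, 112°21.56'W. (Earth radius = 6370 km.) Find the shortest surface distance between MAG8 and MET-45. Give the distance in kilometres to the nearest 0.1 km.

MAG8: φ = +77.80617°, λ = -66.50317°
MET-45: φ = +75.94500°, λ = -112.35933°
Δφ = -1.8612°,  Δλ = -45.8562°
a = sin²(Δφ/2) + cos φ₁ cos φ₂ sin²(Δλ/2) = 0.008049
c = 2·arcsin(√a) = 0.179672 rad = 10.2944°
d = R·c = 6370 × 0.179672 = 1144.5 km

1144.5 km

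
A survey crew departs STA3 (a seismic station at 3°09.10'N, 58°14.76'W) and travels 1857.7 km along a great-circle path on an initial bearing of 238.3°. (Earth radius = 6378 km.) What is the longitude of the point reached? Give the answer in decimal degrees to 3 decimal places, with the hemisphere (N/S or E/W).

STA3: φ = +3.15167°, λ = -58.24600°
δ = d/R = 1857.7/6378 = 0.291267 rad
φ₂ = arcsin(sin φ₁ cos δ + cos φ₁ sin δ cos θ)
   = arcsin(0.05498·0.95788 + 0.99849·0.28717·-0.52547) = -5.62435°
λ₂ = λ₁ + atan2(sin θ sin δ cos φ₁, cos δ − sin φ₁ sin φ₂) = -72.45773°

72.458°W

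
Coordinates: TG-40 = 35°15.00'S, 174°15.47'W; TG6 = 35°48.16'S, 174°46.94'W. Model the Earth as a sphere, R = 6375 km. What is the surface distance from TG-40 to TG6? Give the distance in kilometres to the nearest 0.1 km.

77.7 km

TG-40: φ = -35.25000°, λ = -174.25783°
TG6: φ = -35.80267°, λ = -174.78233°
Δφ = -0.5527°,  Δλ = -0.5245°
a = sin²(Δφ/2) + cos φ₁ cos φ₂ sin²(Δλ/2) = 0.000037
c = 2·arcsin(√a) = 0.012188 rad = 0.6983°
d = R·c = 6375 × 0.012188 = 77.7 km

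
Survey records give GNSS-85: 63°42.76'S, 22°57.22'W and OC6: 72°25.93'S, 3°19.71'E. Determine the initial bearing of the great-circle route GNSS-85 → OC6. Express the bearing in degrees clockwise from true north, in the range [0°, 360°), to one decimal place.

GNSS-85: φ = -63.71267°, λ = -22.95367°
OC6: φ = -72.43217°, λ = +3.32850°
Δλ = 26.2822°
y = sin Δλ · cos φ₂ = 0.133650
x = cos φ₁ sin φ₂ − sin φ₁ cos φ₂ cos Δλ = -0.179573
θ = atan2(y, x) = 143.3409° → 143.3409° (mod 360°)

143.3°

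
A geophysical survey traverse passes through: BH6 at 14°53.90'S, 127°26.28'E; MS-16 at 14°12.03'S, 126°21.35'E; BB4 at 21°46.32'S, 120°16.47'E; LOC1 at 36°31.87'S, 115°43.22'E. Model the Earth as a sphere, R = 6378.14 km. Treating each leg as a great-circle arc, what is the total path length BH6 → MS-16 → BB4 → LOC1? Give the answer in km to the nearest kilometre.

2901 km

BH6: φ = -14.89833°, λ = +127.43800°
MS-16: φ = -14.20050°, λ = +126.35583°
BB4: φ = -21.77200°, λ = +120.27450°
LOC1: φ = -36.53117°, λ = +115.72033°
BH6→MS-16: c = 0.021967 rad, d = 140.11 km
MS-16→BB4: c = 0.166235 rad, d = 1060.27 km
BB4→LOC1: c = 0.266687 rad, d = 1700.97 km
Total = 140.11 + 1060.27 + 1700.97 = 2901.35 km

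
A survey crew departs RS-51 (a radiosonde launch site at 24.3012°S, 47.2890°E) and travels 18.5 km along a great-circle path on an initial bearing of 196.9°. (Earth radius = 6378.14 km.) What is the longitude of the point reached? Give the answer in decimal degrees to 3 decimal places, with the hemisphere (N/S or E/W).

δ = d/R = 18.5/6378.14 = 0.002901 rad
φ₂ = arcsin(sin φ₁ cos δ + cos φ₁ sin δ cos θ)
   = arcsin(-0.41153·1.00000 + 0.91139·0.00290·-0.95681) = -24.46020°
λ₂ = λ₁ + atan2(sin θ sin δ cos φ₁, cos δ − sin φ₁ sin φ₂) = 47.23593°

47.236°E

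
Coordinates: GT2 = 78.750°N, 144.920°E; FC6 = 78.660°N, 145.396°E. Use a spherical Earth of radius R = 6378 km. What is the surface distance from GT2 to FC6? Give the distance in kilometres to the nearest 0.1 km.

Δφ = -0.0900°,  Δλ = 0.4760°
a = sin²(Δφ/2) + cos φ₁ cos φ₂ sin²(Δλ/2) = 0.000001
c = 2·arcsin(√a) = 0.002262 rad = 0.1296°
d = R·c = 6378 × 0.002262 = 14.4 km

14.4 km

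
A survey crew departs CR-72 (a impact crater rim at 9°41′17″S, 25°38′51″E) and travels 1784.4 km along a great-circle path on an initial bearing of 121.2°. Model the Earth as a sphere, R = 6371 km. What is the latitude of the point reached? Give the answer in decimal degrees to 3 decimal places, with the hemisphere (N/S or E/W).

17.631°S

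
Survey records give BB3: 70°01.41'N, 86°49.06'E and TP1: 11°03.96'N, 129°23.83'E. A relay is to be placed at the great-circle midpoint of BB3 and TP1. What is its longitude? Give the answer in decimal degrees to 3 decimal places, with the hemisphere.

118.779°E

BB3: φ = +70.02350°, λ = +86.81767°
TP1: φ = +11.06600°, λ = +129.39717°
Bx = cos φ₂ cos Δλ = 0.722648,  By = cos φ₂ sin Δλ = 0.664032
φₘ = atan2(sin φ₁ + sin φ₂, √((cos φ₁ + Bx)² + By²)) = 42.05704°
λₘ = λ₁ + atan2(By, cos φ₁ + Bx) = 118.77871°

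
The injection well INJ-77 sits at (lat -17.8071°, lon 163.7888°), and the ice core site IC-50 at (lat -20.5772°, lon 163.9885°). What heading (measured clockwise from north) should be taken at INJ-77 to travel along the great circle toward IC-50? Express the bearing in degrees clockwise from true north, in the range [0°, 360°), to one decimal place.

176.1°

Δλ = 0.1997°
y = sin Δλ · cos φ₂ = 0.003263
x = cos φ₁ sin φ₂ − sin φ₁ cos φ₂ cos Δλ = -0.048330
θ = atan2(y, x) = 176.1375° → 176.1375° (mod 360°)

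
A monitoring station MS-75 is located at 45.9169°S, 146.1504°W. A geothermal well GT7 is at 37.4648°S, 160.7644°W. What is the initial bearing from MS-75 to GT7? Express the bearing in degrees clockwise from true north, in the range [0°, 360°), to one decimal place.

Δλ = -14.6140°
y = sin Δλ · cos φ₂ = -0.200262
x = cos φ₁ sin φ₂ − sin φ₁ cos φ₂ cos Δλ = 0.128536
θ = atan2(y, x) = -57.3060° → 302.6940° (mod 360°)

302.7°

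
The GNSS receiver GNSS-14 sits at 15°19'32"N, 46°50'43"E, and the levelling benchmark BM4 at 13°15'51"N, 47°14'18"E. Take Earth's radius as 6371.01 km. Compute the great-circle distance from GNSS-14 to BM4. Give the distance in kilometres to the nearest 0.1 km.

GNSS-14: φ = +15.32556°, λ = +46.84528°
BM4: φ = +13.26417°, λ = +47.23833°
Δφ = -2.0614°,  Δλ = 0.3931°
a = sin²(Δφ/2) + cos φ₁ cos φ₂ sin²(Δλ/2) = 0.000335
c = 2·arcsin(√a) = 0.036587 rad = 2.0963°
d = R·c = 6371.01 × 0.036587 = 233.1 km

233.1 km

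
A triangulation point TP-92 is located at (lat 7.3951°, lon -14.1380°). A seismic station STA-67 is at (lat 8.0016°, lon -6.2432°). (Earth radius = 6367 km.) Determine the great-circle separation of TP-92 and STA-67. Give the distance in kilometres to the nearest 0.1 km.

872.0 km

Δφ = 0.6065°,  Δλ = 7.8948°
a = sin²(Δφ/2) + cos φ₁ cos φ₂ sin²(Δλ/2) = 0.004682
c = 2·arcsin(√a) = 0.136955 rad = 7.8470°
d = R·c = 6367 × 0.136955 = 872.0 km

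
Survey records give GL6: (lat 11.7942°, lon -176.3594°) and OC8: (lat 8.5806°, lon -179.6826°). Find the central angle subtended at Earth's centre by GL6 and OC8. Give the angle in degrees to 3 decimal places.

Δφ = -3.2136°,  Δλ = -3.3232°
a = sin²(Δφ/2) + cos φ₁ cos φ₂ sin²(Δλ/2) = 0.001600
c = 2·arcsin(√a) = 0.080023 rad = 4.5850°

4.585°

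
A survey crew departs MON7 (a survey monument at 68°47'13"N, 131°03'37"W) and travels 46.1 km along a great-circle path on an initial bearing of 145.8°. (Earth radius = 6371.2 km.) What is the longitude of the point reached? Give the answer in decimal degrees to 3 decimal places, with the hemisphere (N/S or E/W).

130.426°W

MON7: φ = +68.78694°, λ = -131.06028°
δ = d/R = 46.1/6371.2 = 0.007236 rad
φ₂ = arcsin(sin φ₁ cos δ + cos φ₁ sin δ cos θ)
   = arcsin(0.93224·0.99997 + 0.36184·0.00724·-0.82708) = 68.44286°
λ₂ = λ₁ + atan2(sin θ sin δ cos φ₁, cos δ − sin φ₁ sin φ₂) = -130.42607°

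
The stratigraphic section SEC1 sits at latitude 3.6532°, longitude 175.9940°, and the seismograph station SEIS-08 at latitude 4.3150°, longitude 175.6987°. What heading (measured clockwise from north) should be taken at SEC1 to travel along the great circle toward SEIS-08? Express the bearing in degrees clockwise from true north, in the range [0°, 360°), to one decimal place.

336.0°

Δλ = -0.2953°
y = sin Δλ · cos φ₂ = -0.005139
x = cos φ₁ sin φ₂ − sin φ₁ cos φ₂ cos Δλ = 0.011551
θ = atan2(y, x) = -23.9851° → 336.0149° (mod 360°)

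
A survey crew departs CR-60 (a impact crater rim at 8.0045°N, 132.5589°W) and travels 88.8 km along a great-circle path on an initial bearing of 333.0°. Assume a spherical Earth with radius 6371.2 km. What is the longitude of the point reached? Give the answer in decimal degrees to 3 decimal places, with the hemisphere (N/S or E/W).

δ = d/R = 88.8/6371.2 = 0.013938 rad
φ₂ = arcsin(sin φ₁ cos δ + cos φ₁ sin δ cos θ)
   = arcsin(0.13925·0.99990 + 0.99026·0.01394·0.89101) = 8.71587°
λ₂ = λ₁ + atan2(sin θ sin δ cos φ₁, cos δ − sin φ₁ sin φ₂) = -132.92567°

132.926°W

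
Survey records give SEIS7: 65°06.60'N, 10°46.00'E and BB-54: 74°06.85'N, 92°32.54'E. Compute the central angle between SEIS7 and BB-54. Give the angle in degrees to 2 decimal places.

27.26°

SEIS7: φ = +65.11000°, λ = +10.76667°
BB-54: φ = +74.11417°, λ = +92.54233°
Δφ = 9.0042°,  Δλ = 81.7757°
a = sin²(Δφ/2) + cos φ₁ cos φ₂ sin²(Δλ/2) = 0.055523
c = 2·arcsin(√a) = 0.475741 rad = 27.2580°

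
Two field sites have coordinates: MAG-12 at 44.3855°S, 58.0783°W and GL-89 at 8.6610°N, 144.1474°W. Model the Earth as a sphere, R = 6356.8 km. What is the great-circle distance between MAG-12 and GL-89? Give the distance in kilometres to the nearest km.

Δφ = 53.0465°,  Δλ = -86.0691°
a = sin²(Δφ/2) + cos φ₁ cos φ₂ sin²(Δλ/2) = 0.528450
c = 2·arcsin(√a) = 1.627728 rad = 93.2619°
d = R·c = 6356.8 × 1.627728 = 10347.1 km

10347 km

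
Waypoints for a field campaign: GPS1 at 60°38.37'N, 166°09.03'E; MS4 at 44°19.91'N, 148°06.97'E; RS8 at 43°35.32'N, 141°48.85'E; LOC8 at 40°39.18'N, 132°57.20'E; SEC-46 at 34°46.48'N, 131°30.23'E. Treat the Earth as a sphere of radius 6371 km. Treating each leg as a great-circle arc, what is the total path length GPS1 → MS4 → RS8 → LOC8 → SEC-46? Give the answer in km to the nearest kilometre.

GPS1: φ = +60.63950°, λ = +166.15050°
MS4: φ = +44.33183°, λ = +148.11617°
RS8: φ = +43.58867°, λ = +141.81417°
LOC8: φ = +40.65300°, λ = +132.95333°
SEC-46: φ = +34.77467°, λ = +131.50383°
GPS1→MS4: c = 0.340651 rad, d = 2170.29 km
MS4→RS8: c = 0.080208 rad, d = 511.01 km
RS8→LOC8: c = 0.125546 rad, d = 799.85 km
LOC8→SEC-46: c = 0.104525 rad, d = 665.93 km
Total = 2170.29 + 511.01 + 799.85 + 665.93 = 4147.07 km

4147 km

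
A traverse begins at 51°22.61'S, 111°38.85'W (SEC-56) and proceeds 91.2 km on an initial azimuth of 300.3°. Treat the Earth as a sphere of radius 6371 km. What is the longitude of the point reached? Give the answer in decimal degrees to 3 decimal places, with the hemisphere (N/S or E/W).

112.772°W

SEC-56: φ = -51.37683°, λ = -111.64750°
δ = d/R = 91.2/6371 = 0.014315 rad
φ₂ = arcsin(sin φ₁ cos δ + cos φ₁ sin δ cos θ)
   = arcsin(-0.78127·0.99990 + 0.62420·0.01431·0.50453) = -50.95761°
λ₂ = λ₁ + atan2(sin θ sin δ cos φ₁, cos δ − sin φ₁ sin φ₂) = -112.77175°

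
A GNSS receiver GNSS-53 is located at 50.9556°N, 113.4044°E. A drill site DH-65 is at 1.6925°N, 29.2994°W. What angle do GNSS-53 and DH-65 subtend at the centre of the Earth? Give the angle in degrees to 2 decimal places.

Δφ = -49.2631°,  Δλ = -142.7038°
a = sin²(Δφ/2) + cos φ₁ cos φ₂ sin²(Δλ/2) = 0.738977
c = 2·arcsin(√a) = 2.069121 rad = 118.5519°

118.55°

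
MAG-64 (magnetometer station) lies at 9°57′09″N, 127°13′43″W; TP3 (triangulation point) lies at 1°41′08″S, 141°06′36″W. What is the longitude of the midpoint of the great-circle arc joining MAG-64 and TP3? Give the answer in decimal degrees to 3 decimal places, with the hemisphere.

134.221°W

MAG-64: φ = +9.95250°, λ = -127.22861°
TP3: φ = -1.68556°, λ = -141.11000°
Bx = cos φ₂ cos Δλ = 0.970374,  By = cos φ₂ sin Δλ = -0.239809
φₘ = atan2(sin φ₁ + sin φ₂, √((cos φ₁ + Bx)² + By²)) = 4.16388°
λₘ = λ₁ + atan2(By, cos φ₁ + Bx) = -134.22068°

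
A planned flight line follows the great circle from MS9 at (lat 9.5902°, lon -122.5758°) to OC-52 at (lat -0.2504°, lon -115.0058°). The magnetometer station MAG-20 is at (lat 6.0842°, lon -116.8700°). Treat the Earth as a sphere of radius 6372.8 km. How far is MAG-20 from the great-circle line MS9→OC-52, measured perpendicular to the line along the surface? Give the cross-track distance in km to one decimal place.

261.5 km

δ₁₃ = central angle MS9→MAG-20 = 0.116077 rad  (haversine)
θ₁₃ = bearing MS9→MAG-20 = 121.395°,  θ₁₂ = bearing MS9→OC-52 = 142.138°
dₓₜ = R·arcsin(sin δ₁₃ · sin(θ₁₃ − θ₁₂)) = 6372.8·arcsin(0.11582·sin(-20.743°)) = -261.488 km
|dₓₜ| = 261.488 km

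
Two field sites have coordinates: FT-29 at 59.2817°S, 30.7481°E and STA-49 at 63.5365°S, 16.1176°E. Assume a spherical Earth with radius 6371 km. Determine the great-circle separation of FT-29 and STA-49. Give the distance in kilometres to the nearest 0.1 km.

907.9 km

Δφ = -4.2548°,  Δλ = -14.6305°
a = sin²(Δφ/2) + cos φ₁ cos φ₂ sin²(Δλ/2) = 0.005069
c = 2·arcsin(√a) = 0.142508 rad = 8.1651°
d = R·c = 6371 × 0.142508 = 907.9 km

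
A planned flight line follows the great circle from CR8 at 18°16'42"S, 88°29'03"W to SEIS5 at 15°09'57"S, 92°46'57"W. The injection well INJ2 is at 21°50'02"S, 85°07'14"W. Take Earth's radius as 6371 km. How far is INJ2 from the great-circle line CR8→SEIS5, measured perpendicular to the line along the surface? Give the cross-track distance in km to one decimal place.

114.2 km

CR8: φ = -18.27833°, λ = -88.48417°
SEIS5: φ = -15.16583°, λ = -92.78250°
INJ2: φ = -21.83389°, λ = -85.12056°
δ₁₃ = central angle CR8→INJ2 = 0.083009 rad  (haversine)
θ₁₃ = bearing CR8→INJ2 = 138.939°,  θ₁₂ = bearing CR8→SEIS5 = 306.457°
dₓₜ = R·arcsin(sin δ₁₃ · sin(θ₁₃ − θ₁₂)) = 6371·arcsin(0.08291·sin(-167.519°)) = -114.171 km
|dₓₜ| = 114.171 km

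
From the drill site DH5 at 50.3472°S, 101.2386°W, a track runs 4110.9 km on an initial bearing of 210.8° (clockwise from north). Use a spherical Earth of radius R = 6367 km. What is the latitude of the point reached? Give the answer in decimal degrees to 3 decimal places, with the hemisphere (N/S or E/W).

δ = d/R = 4110.9/6367 = 0.645657 rad
φ₂ = arcsin(sin φ₁ cos δ + cos φ₁ sin δ cos θ)
   = arcsin(-0.76993·0.79870 + 0.63813·0.60172·-0.85896) = -70.86807°
λ₂ = λ₁ + atan2(sin θ sin δ cos φ₁, cos δ − sin φ₁ sin φ₂) = -171.30478°

70.868°S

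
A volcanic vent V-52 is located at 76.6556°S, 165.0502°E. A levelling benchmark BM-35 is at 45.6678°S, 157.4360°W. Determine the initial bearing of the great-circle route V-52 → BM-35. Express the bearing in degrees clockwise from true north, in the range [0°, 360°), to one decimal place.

Δλ = 37.5138°
y = sin Δλ · cos φ₂ = 0.425547
x = cos φ₁ sin φ₂ − sin φ₁ cos φ₂ cos Δλ = 0.374247
θ = atan2(y, x) = 48.6700° → 48.6700° (mod 360°)

48.7°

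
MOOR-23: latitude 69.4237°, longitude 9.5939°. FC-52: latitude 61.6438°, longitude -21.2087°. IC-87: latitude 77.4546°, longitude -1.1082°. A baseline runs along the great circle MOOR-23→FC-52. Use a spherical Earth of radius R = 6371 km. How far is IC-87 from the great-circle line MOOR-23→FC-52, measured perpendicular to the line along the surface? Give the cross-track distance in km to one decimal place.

951.5 km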